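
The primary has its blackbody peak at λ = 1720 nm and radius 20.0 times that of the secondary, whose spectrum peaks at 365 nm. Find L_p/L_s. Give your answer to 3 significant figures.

Wien's law gives T ∝ 1/λ_max, so T_p/T_s = λ_s/λ_p = 365/1720 = 0.2122.
Then L ∝ R²T⁴ gives L_p/L_s = (20.0)² × (0.2122)⁴ = 400.0 × 0.002028 = 0.8112.

0.811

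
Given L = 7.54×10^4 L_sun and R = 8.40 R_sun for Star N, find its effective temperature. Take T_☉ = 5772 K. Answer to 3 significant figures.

3.30×10^4 K

T/T_☉ = (L/L_☉)^(1/4) / (R/R_☉)^(1/2)
T = 5772 × (7.54×10^4)^(1/4) / √(8.40) = 5772 × 16.57 / 2.898 = 3.300×10^4 K.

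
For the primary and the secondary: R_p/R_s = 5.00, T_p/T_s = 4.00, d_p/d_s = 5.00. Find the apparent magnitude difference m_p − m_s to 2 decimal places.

-6.02

L_p/L_s = (5.00)²(4.00)⁴ = 6400.
F_p/F_s = (L_p/L_s)/(d_p/d_s)² = 6400/25.00 = 256.0.
m_p − m_s = −2.5 log₁₀(256.0) = -6.02.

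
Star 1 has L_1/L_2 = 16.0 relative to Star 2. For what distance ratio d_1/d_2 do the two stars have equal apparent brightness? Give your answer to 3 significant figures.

Equal flux requires L_1/d_1² = L_2/d_2², so d_1/d_2 = √(L_1/L_2)
= √(16.0) = 4.000.

4.00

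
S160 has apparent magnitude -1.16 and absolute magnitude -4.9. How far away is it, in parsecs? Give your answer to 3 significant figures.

m − M = 5 log₁₀(d/10 pc)
-1.16 − (-4.9) = 3.74 = 5 log₁₀(d/10)
d = 10 × 10^(3.74/5) = 10 × 10^0.748 = 55.98 pc.

56.0 pc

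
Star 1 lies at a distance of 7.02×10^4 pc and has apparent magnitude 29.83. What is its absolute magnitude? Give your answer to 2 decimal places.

M = m − 5 log₁₀(d/10 pc) = 29.83 − 5 log₁₀(7.02×10^4/10)
  = 29.83 − 5 × 3.846 = 29.83 − 19.23 = 10.60.

10.60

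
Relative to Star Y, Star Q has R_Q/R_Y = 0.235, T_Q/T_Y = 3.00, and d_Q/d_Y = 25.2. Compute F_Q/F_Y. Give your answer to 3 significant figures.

0.00704

L_Q/L_Y = (R_Q/R_Y)²(T_Q/T_Y)⁴ = (0.235)² × (3.00)⁴ = 4.473.
F_Q/F_Y = (L_Q/L_Y)/(d_Q/d_Y)² = 4.473 / (25.2)² = 0.007044.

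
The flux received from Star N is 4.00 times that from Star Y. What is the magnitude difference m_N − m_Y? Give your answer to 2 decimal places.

-1.51

m_N − m_Y = −2.5 log₁₀(F_N/F_Y) = −2.5 log₁₀(4.00) = −2.5 × (0.602) = -1.505.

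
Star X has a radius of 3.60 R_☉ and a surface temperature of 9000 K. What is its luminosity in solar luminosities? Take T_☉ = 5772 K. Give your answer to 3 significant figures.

76.6 solar luminosities

L/L_☉ = (R/R_☉)² (T/T_☉)⁴ = (3.60)² × (9000/5772)⁴
       = 12.96 × (1.559)⁴ = 12.96 × 5.911 = 76.61.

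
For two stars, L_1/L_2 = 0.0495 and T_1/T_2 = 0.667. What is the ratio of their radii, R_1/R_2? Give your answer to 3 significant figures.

L ∝ R²T⁴ gives R ∝ √L / T², so
R_1/R_2 = √(0.0495) / (0.667)² = 0.2225 / 0.4449 = 0.5001.

0.500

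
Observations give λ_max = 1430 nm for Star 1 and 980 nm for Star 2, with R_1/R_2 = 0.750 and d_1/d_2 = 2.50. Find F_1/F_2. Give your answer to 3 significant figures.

0.0199

Wien's law: T_1/T_2 = λ_2/λ_1 = 980/1430 = 0.6853.
L_1/L_2 = (R_1/R_2)²(T_1/T_2)⁴ = (0.750)²(0.6853)⁴ = 0.1241.
F_1/F_2 = (L_1/L_2)/(d_1/d_2)² = 0.1241/(2.50)² = 0.01985.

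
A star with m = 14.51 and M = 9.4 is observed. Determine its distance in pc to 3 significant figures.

m − M = 5 log₁₀(d/10 pc)
14.51 − (9.4) = 5.11 = 5 log₁₀(d/10)
d = 10 × 10^(5.11/5) = 10 × 10^1.022 = 105.2 pc.

105 pc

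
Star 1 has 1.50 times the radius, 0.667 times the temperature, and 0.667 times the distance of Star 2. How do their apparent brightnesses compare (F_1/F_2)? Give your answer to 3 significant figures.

L_1/L_2 = (R_1/R_2)²(T_1/T_2)⁴ = (1.50)² × (0.667)⁴ = 0.4453.
F_1/F_2 = (L_1/L_2)/(d_1/d_2)² = 0.4453 / (0.667)² = 1.001.

1.00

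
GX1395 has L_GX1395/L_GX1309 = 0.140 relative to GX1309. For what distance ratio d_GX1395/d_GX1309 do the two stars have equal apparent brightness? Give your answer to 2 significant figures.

Equal flux requires L_GX1395/d_GX1395² = L_GX1309/d_GX1309², so d_GX1395/d_GX1309 = √(L_GX1395/L_GX1309)
= √(0.140) = 0.3742.

0.37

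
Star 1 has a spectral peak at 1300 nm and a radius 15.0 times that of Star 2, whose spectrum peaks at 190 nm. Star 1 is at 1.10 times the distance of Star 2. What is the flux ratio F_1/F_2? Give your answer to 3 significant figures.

Wien's law: T_1/T_2 = λ_2/λ_1 = 190/1300 = 0.1462.
L_1/L_2 = (R_1/R_2)²(T_1/T_2)⁴ = (15.0)²(0.1462)⁴ = 0.1027.
F_1/F_2 = (L_1/L_2)/(d_1/d_2)² = 0.1027/(1.10)² = 0.08485.

0.0848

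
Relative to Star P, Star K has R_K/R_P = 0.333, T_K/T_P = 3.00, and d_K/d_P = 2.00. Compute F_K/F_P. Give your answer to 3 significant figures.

L_K/L_P = (R_K/R_P)²(T_K/T_P)⁴ = (0.333)² × (3.00)⁴ = 8.982.
F_K/F_P = (L_K/L_P)/(d_K/d_P)² = 8.982 / (2.00)² = 2.246.

2.25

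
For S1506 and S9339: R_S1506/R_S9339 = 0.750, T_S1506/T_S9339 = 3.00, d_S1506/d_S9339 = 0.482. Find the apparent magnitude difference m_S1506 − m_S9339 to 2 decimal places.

L_S1506/L_S9339 = (0.750)²(3.00)⁴ = 45.56.
F_S1506/F_S9339 = (L_S1506/L_S9339)/(d_S1506/d_S9339)² = 45.56/0.2323 = 196.1.
m_S1506 − m_S9339 = −2.5 log₁₀(196.1) = -5.73.

-5.73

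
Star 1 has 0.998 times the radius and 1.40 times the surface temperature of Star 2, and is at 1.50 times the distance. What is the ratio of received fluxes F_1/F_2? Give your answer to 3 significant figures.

1.70

L_1/L_2 = (R_1/R_2)²(T_1/T_2)⁴ = (0.998)² × (1.40)⁴ = 3.826.
F_1/F_2 = (L_1/L_2)/(d_1/d_2)² = 3.826 / (1.50)² = 1.701.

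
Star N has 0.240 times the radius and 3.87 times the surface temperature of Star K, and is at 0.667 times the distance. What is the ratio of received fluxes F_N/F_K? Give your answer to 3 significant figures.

29.0

L_N/L_K = (R_N/R_K)²(T_N/T_K)⁴ = (0.240)² × (3.87)⁴ = 12.92.
F_N/F_K = (L_N/L_K)/(d_N/d_K)² = 12.92 / (0.667)² = 29.04.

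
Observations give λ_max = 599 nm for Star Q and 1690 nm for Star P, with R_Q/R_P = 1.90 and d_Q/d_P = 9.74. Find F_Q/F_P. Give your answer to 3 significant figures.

Wien's law: T_Q/T_P = λ_P/λ_Q = 1690/599 = 2.821.
L_Q/L_P = (R_Q/R_P)²(T_Q/T_P)⁴ = (1.90)²(2.821)⁴ = 228.7.
F_Q/F_P = (L_Q/L_P)/(d_Q/d_P)² = 228.7/(9.74)² = 2.411.

2.41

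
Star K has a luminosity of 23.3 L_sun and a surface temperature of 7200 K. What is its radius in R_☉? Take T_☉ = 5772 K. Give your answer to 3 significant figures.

3.10 R_☉

R/R_☉ = √(L/L_☉) / (T/T_☉)² = √(23.3) / (1.247)²
       = 4.827 / 1.556 = 3.102.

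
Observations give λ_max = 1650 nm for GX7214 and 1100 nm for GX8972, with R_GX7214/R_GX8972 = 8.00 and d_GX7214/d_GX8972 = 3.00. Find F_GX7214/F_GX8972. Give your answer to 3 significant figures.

1.40

Wien's law: T_GX7214/T_GX8972 = λ_GX8972/λ_GX7214 = 1100/1650 = 0.6667.
L_GX7214/L_GX8972 = (R_GX7214/R_GX8972)²(T_GX7214/T_GX8972)⁴ = (8.00)²(0.6667)⁴ = 12.64.
F_GX7214/F_GX8972 = (L_GX7214/L_GX8972)/(d_GX7214/d_GX8972)² = 12.64/(3.00)² = 1.405.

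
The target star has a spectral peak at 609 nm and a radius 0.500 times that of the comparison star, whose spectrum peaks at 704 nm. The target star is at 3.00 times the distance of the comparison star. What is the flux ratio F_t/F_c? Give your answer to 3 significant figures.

0.0496

Wien's law: T_t/T_c = λ_c/λ_t = 704/609 = 1.156.
L_t/L_c = (R_t/R_c)²(T_t/T_c)⁴ = (0.500)²(1.156)⁴ = 0.4464.
F_t/F_c = (L_t/L_c)/(d_t/d_c)² = 0.4464/(3.00)² = 0.04960.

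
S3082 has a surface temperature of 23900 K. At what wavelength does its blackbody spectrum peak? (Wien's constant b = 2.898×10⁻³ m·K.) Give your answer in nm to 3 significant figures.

121 nm

λ_max = b/T = 2.898×10⁻³ / 23900 = 1.21×10^-7 m = 121.3 nm.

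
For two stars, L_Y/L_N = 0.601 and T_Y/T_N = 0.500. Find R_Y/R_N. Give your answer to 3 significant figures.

L ∝ R²T⁴ gives R ∝ √L / T², so
R_Y/R_N = √(0.601) / (0.500)² = 0.7752 / 0.2500 = 3.101.

3.10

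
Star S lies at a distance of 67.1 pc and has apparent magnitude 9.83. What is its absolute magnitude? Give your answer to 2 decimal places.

5.70

M = m − 5 log₁₀(d/10 pc) = 9.83 − 5 log₁₀(67.1/10)
  = 9.83 − 5 × 0.827 = 9.83 − 4.13 = 5.70.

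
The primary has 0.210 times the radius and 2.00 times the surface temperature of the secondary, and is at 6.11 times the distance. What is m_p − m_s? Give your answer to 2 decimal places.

4.31

L_p/L_s = (0.210)²(2.00)⁴ = 0.7056.
F_p/F_s = (L_p/L_s)/(d_p/d_s)² = 0.7056/37.33 = 0.01890.
m_p − m_s = −2.5 log₁₀(0.01890) = 4.31.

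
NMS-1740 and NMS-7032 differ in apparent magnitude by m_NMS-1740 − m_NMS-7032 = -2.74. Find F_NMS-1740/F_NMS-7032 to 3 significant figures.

12.5

F_NMS-1740/F_NMS-7032 = 10^(−(m_NMS-1740 − m_NMS-7032)/2.5) = 10^(2.74/2.5) = 10^1.096 = 12.47.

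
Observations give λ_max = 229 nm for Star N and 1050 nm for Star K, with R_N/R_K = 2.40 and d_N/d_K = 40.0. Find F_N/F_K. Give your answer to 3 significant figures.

1.59

Wien's law: T_N/T_K = λ_K/λ_N = 1050/229 = 4.585.
L_N/L_K = (R_N/R_K)²(T_N/T_K)⁴ = (2.40)²(4.585)⁴ = 2546.
F_N/F_K = (L_N/L_K)/(d_N/d_K)² = 2546/(40.0)² = 1.591.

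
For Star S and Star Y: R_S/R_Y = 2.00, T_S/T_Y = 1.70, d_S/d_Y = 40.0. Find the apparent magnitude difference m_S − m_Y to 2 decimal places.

L_S/L_Y = (2.00)²(1.70)⁴ = 33.41.
F_S/F_Y = (L_S/L_Y)/(d_S/d_Y)² = 33.41/1600 = 0.02088.
m_S − m_Y = −2.5 log₁₀(0.02088) = 4.20.

4.20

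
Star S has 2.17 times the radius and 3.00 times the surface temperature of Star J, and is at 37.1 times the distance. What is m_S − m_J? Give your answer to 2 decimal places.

L_S/L_J = (2.17)²(3.00)⁴ = 381.4.
F_S/F_J = (L_S/L_J)/(d_S/d_J)² = 381.4/1376 = 0.2771.
m_S − m_J = −2.5 log₁₀(0.2771) = 1.39.

1.39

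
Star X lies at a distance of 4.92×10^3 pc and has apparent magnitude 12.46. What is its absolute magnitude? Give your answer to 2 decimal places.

M = m − 5 log₁₀(d/10 pc) = 12.46 − 5 log₁₀(4.92×10^3/10)
  = 12.46 − 5 × 2.692 = 12.46 − 13.46 = -1.00.

-1.00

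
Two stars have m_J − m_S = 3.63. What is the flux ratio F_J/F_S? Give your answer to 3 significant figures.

F_J/F_S = 10^(−(m_J − m_S)/2.5) = 10^(-3.63/2.5) = 10^-1.452 = 0.03532.

0.0353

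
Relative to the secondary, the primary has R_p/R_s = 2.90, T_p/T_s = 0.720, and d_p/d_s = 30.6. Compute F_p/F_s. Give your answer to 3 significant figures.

L_p/L_s = (R_p/R_s)²(T_p/T_s)⁴ = (2.90)² × (0.720)⁴ = 2.260.
F_p/F_s = (L_p/L_s)/(d_p/d_s)² = 2.260 / (30.6)² = 0.002414.

0.00241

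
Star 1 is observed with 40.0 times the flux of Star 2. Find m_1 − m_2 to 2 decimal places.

m_1 − m_2 = −2.5 log₁₀(F_1/F_2) = −2.5 log₁₀(40.0) = −2.5 × (1.602) = -4.005.

-4.01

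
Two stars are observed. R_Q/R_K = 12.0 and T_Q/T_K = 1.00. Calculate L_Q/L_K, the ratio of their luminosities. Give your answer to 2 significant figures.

From the Stefan–Boltzmann law, L ∝ R²T⁴, so
L_Q/L_K = (R_Q/R_K)² (T_Q/T_K)⁴ = (12.0)² × (1.00)⁴ = 144.0 × 1.000 = 144.0.

1.4×10^2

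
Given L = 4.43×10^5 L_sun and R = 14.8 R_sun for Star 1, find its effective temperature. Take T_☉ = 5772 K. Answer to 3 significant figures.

3.87×10^4 K

T/T_☉ = (L/L_☉)^(1/4) / (R/R_☉)^(1/2)
T = 5772 × (4.43×10^5)^(1/4) / √(14.8) = 5772 × 25.80 / 3.847 = 3.871×10^4 K.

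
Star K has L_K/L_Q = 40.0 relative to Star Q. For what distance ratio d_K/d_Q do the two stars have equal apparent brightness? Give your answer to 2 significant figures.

6.3

Equal flux requires L_K/d_K² = L_Q/d_Q², so d_K/d_Q = √(L_K/L_Q)
= √(40.0) = 6.325.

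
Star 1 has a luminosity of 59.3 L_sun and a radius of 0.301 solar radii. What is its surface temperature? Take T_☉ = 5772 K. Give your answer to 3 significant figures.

2.92×10^4 K

T/T_☉ = (L/L_☉)^(1/4) / (R/R_☉)^(1/2)
T = 5772 × (59.3)^(1/4) / √(0.301) = 5772 × 2.775 / 0.5486 = 2.919×10^4 K.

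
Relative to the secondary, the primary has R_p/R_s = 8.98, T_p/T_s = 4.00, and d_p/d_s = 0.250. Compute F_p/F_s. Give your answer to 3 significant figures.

L_p/L_s = (R_p/R_s)²(T_p/T_s)⁴ = (8.98)² × (4.00)⁴ = 2.064×10^4.
F_p/F_s = (L_p/L_s)/(d_p/d_s)² = 2.064×10^4 / (0.250)² = 3.303×10^5.

3.30×10^5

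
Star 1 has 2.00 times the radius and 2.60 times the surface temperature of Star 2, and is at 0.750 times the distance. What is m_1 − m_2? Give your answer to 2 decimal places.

-6.28

L_1/L_2 = (2.00)²(2.60)⁴ = 182.8.
F_1/F_2 = (L_1/L_2)/(d_1/d_2)² = 182.8/0.5625 = 325.0.
m_1 − m_2 = −2.5 log₁₀(325.0) = -6.28.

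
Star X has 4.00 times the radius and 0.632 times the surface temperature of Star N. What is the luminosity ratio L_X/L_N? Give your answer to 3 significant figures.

From the Stefan–Boltzmann law, L ∝ R²T⁴, so
L_X/L_N = (R_X/R_N)² (T_X/T_N)⁴ = (4.00)² × (0.632)⁴ = 16.00 × 0.1595 = 2.553.

2.55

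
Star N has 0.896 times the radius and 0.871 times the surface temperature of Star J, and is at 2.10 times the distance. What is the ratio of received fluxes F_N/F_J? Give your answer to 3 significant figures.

L_N/L_J = (R_N/R_J)²(T_N/T_J)⁴ = (0.896)² × (0.871)⁴ = 0.4620.
F_N/F_J = (L_N/L_J)/(d_N/d_J)² = 0.4620 / (2.10)² = 0.1048.

0.105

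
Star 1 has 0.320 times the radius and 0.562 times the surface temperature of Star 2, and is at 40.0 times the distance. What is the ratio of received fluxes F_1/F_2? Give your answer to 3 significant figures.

L_1/L_2 = (R_1/R_2)²(T_1/T_2)⁴ = (0.320)² × (0.562)⁴ = 0.01022.
F_1/F_2 = (L_1/L_2)/(d_1/d_2)² = 0.01022 / (40.0)² = 6.384×10^-6.

6.38×10^-6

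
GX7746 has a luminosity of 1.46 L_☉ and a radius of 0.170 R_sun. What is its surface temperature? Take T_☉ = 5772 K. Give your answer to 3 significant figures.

T/T_☉ = (L/L_☉)^(1/4) / (R/R_☉)^(1/2)
T = 5772 × (1.46)^(1/4) / √(0.170) = 5772 × 1.099 / 0.4123 = 1.539×10^4 K.

1.54×10^4 K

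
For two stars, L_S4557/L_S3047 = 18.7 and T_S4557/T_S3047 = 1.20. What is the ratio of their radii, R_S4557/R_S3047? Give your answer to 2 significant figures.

L ∝ R²T⁴ gives R ∝ √L / T², so
R_S4557/R_S3047 = √(18.7) / (1.20)² = 4.324 / 1.440 = 3.003.

3.0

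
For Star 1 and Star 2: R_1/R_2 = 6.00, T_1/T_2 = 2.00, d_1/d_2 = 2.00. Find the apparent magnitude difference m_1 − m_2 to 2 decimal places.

-5.40

L_1/L_2 = (6.00)²(2.00)⁴ = 576.0.
F_1/F_2 = (L_1/L_2)/(d_1/d_2)² = 576.0/4.000 = 144.0.
m_1 − m_2 = −2.5 log₁₀(144.0) = -5.40.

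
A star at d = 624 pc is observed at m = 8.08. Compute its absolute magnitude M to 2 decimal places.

-0.90

M = m − 5 log₁₀(d/10 pc) = 8.08 − 5 log₁₀(624/10)
  = 8.08 − 5 × 1.795 = 8.08 − 8.98 = -0.90.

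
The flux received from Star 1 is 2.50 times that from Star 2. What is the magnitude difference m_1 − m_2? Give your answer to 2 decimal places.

m_1 − m_2 = −2.5 log₁₀(F_1/F_2) = −2.5 log₁₀(2.50) = −2.5 × (0.398) = -0.995.

-0.99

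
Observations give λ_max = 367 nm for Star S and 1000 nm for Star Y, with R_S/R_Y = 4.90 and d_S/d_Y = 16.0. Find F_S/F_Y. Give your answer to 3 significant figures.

5.17

Wien's law: T_S/T_Y = λ_Y/λ_S = 1000/367 = 2.725.
L_S/L_Y = (R_S/R_Y)²(T_S/T_Y)⁴ = (4.90)²(2.725)⁴ = 1324.
F_S/F_Y = (L_S/L_Y)/(d_S/d_Y)² = 1324/(16.0)² = 5.170.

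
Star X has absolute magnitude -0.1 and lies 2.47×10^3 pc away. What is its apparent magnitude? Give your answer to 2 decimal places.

m = M + 5 log₁₀(d/10 pc) = -0.1 + 5 log₁₀(2.47×10^3/10)
  = -0.1 + 5 × 2.393 = -0.1 + 11.96 = 11.86.

11.86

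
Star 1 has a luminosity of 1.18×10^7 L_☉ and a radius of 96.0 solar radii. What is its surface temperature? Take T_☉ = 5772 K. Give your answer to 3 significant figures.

T/T_☉ = (L/L_☉)^(1/4) / (R/R_☉)^(1/2)
T = 5772 × (1.18×10^7)^(1/4) / √(96.0) = 5772 × 58.61 / 9.798 = 3.453×10^4 K.

3.45×10^4 K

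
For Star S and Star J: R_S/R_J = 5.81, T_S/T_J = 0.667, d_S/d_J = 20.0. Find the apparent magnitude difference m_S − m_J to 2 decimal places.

L_S/L_J = (5.81)²(0.667)⁴ = 6.681.
F_S/F_J = (L_S/L_J)/(d_S/d_J)² = 6.681/400.0 = 0.01670.
m_S − m_J = −2.5 log₁₀(0.01670) = 4.44.

4.44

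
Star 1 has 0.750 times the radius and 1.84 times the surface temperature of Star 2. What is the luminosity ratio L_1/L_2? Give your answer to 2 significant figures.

From the Stefan–Boltzmann law, L ∝ R²T⁴, so
L_1/L_2 = (R_1/R_2)² (T_1/T_2)⁴ = (0.750)² × (1.84)⁴ = 0.5625 × 11.46 = 6.448.

6.4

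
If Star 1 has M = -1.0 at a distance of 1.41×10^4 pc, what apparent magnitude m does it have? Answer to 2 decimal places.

14.75

m = M + 5 log₁₀(d/10 pc) = -1.0 + 5 log₁₀(1.41×10^4/10)
  = -1.0 + 5 × 3.149 = -1.0 + 15.75 = 14.75.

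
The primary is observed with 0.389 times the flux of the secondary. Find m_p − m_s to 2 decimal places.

1.03

m_p − m_s = −2.5 log₁₀(F_p/F_s) = −2.5 log₁₀(0.389) = −2.5 × (-0.410) = 1.025.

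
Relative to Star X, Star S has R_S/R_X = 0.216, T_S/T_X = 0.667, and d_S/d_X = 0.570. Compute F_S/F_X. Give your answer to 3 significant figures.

L_S/L_X = (R_S/R_X)²(T_S/T_X)⁴ = (0.216)² × (0.667)⁴ = 0.009234.
F_S/F_X = (L_S/L_X)/(d_S/d_X)² = 0.009234 / (0.570)² = 0.02842.

0.0284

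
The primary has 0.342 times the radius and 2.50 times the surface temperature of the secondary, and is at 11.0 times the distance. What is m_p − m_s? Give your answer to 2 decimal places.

3.56

L_p/L_s = (0.342)²(2.50)⁴ = 4.569.
F_p/F_s = (L_p/L_s)/(d_p/d_s)² = 4.569/121.0 = 0.03776.
m_p − m_s = −2.5 log₁₀(0.03776) = 3.56.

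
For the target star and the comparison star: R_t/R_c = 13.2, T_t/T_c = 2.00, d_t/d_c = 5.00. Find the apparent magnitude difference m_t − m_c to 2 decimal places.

L_t/L_c = (13.2)²(2.00)⁴ = 2788.
F_t/F_c = (L_t/L_c)/(d_t/d_c)² = 2788/25.00 = 111.5.
m_t − m_c = −2.5 log₁₀(111.5) = -5.12.

-5.12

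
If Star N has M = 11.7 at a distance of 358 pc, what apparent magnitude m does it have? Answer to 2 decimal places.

19.47

m = M + 5 log₁₀(d/10 pc) = 11.7 + 5 log₁₀(358/10)
  = 11.7 + 5 × 1.554 = 11.7 + 7.77 = 19.47.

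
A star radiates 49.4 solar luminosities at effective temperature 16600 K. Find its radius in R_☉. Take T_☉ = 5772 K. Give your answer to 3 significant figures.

R/R_☉ = √(L/L_☉) / (T/T_☉)² = √(49.4) / (2.876)²
       = 7.029 / 8.271 = 0.8498.

0.850 R_☉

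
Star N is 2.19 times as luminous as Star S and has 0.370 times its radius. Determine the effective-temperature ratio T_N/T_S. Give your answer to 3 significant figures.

L ∝ R²T⁴ gives T ∝ (L/R²)^(1/4), so
T_N/T_S = (2.19 / 0.370²)^(1/4) = (16.00)^(1/4) = 2.000.

2.00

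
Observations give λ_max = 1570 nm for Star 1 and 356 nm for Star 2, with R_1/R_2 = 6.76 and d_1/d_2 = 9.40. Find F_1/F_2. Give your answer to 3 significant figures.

0.00137

Wien's law: T_1/T_2 = λ_2/λ_1 = 356/1570 = 0.2268.
L_1/L_2 = (R_1/R_2)²(T_1/T_2)⁴ = (6.76)²(0.2268)⁴ = 0.1208.
F_1/F_2 = (L_1/L_2)/(d_1/d_2)² = 0.1208/(9.40)² = 0.001367.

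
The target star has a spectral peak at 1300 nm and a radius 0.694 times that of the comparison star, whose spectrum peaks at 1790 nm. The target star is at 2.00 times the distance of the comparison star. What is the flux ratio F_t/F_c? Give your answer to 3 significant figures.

Wien's law: T_t/T_c = λ_c/λ_t = 1790/1300 = 1.377.
L_t/L_c = (R_t/R_c)²(T_t/T_c)⁴ = (0.694)²(1.377)⁴ = 1.731.
F_t/F_c = (L_t/L_c)/(d_t/d_c)² = 1.731/(2.00)² = 0.4328.

0.433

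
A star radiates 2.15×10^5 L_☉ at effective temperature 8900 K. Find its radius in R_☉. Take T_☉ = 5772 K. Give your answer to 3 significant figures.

R/R_☉ = √(L/L_☉) / (T/T_☉)² = √(2.15×10^5) / (1.542)²
       = 463.7 / 2.378 = 195.0.

195 R_☉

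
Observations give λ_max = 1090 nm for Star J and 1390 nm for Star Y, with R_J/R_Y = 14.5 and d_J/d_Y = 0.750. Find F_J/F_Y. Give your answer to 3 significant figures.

Wien's law: T_J/T_Y = λ_Y/λ_J = 1390/1090 = 1.275.
L_J/L_Y = (R_J/R_Y)²(T_J/T_Y)⁴ = (14.5)²(1.275)⁴ = 556.0.
F_J/F_Y = (L_J/L_Y)/(d_J/d_Y)² = 556.0/(0.750)² = 988.5.

988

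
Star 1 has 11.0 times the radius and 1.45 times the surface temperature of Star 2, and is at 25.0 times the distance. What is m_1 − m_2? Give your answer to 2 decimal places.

L_1/L_2 = (11.0)²(1.45)⁴ = 534.9.
F_1/F_2 = (L_1/L_2)/(d_1/d_2)² = 534.9/625.0 = 0.8558.
m_1 − m_2 = −2.5 log₁₀(0.8558) = 0.17.

0.17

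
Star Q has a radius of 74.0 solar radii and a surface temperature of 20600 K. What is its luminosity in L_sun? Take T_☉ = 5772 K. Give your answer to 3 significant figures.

L/L_☉ = (R/R_☉)² (T/T_☉)⁴ = (74.0)² × (20600/5772)⁴
       = 5476 × (3.569)⁴ = 5476 × 162.2 = 8.884×10^5.

8.88×10^5 L_sun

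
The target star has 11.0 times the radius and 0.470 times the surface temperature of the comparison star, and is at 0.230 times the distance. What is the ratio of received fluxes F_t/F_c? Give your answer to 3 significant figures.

L_t/L_c = (R_t/R_c)²(T_t/T_c)⁴ = (11.0)² × (0.470)⁴ = 5.904.
F_t/F_c = (L_t/L_c)/(d_t/d_c)² = 5.904 / (0.230)² = 111.6.

112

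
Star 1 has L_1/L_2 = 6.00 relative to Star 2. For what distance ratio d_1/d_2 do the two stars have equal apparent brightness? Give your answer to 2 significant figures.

2.4

Equal flux requires L_1/d_1² = L_2/d_2², so d_1/d_2 = √(L_1/L_2)
= √(6.00) = 2.449.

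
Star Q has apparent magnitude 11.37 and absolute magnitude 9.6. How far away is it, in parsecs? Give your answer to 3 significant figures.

m − M = 5 log₁₀(d/10 pc)
11.37 − (9.6) = 1.77 = 5 log₁₀(d/10)
d = 10 × 10^(1.77/5) = 10 × 10^0.354 = 22.59 pc.

22.6 pc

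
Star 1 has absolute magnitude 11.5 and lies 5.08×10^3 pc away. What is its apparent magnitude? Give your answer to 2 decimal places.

25.03

m = M + 5 log₁₀(d/10 pc) = 11.5 + 5 log₁₀(5.08×10^3/10)
  = 11.5 + 5 × 2.706 = 11.5 + 13.53 = 25.03.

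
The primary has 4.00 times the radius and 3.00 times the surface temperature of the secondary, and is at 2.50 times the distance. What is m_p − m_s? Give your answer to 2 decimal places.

-5.79

L_p/L_s = (4.00)²(3.00)⁴ = 1296.
F_p/F_s = (L_p/L_s)/(d_p/d_s)² = 1296/6.250 = 207.4.
m_p − m_s = −2.5 log₁₀(207.4) = -5.79.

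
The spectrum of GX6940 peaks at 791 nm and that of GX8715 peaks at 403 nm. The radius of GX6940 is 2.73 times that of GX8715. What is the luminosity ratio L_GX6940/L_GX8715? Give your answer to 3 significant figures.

0.502

Wien's law gives T ∝ 1/λ_max, so T_GX6940/T_GX8715 = λ_GX8715/λ_GX6940 = 403/791 = 0.5095.
Then L ∝ R²T⁴ gives L_GX6940/L_GX8715 = (2.73)² × (0.5095)⁴ = 7.453 × 0.06738 = 0.5022.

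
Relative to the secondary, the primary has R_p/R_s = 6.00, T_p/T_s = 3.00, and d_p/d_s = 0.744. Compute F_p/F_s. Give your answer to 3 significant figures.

5.27×10^3

L_p/L_s = (R_p/R_s)²(T_p/T_s)⁴ = (6.00)² × (3.00)⁴ = 2916.
F_p/F_s = (L_p/L_s)/(d_p/d_s)² = 2916 / (0.744)² = 5268.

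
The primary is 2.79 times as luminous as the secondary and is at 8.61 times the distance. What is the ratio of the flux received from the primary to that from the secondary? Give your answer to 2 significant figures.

0.038

F = L/(4πd²), so F_p/F_s = (L_p/L_s) / (d_p/d_s)²
= 2.79 / (8.61)² = 2.79 / 74.13 = 0.03764.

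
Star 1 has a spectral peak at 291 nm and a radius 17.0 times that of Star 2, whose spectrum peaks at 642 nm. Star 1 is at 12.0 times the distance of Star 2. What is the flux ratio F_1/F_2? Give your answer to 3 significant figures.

Wien's law: T_1/T_2 = λ_2/λ_1 = 642/291 = 2.206.
L_1/L_2 = (R_1/R_2)²(T_1/T_2)⁴ = (17.0)²(2.206)⁴ = 6846.
F_1/F_2 = (L_1/L_2)/(d_1/d_2)² = 6846/(12.0)² = 47.54.

47.5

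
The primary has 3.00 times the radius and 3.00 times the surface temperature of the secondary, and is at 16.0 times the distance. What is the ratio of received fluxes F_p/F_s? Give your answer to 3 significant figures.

L_p/L_s = (R_p/R_s)²(T_p/T_s)⁴ = (3.00)² × (3.00)⁴ = 729.0.
F_p/F_s = (L_p/L_s)/(d_p/d_s)² = 729.0 / (16.0)² = 2.848.

2.85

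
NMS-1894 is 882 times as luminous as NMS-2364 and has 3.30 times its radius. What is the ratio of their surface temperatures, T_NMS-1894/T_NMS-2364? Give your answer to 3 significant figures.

L ∝ R²T⁴ gives T ∝ (L/R²)^(1/4), so
T_NMS-1894/T_NMS-2364 = (882 / 3.30²)^(1/4) = (80.99)^(1/4) = 3.000.

3.00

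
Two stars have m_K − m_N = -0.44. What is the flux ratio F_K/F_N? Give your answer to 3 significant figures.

F_K/F_N = 10^(−(m_K − m_N)/2.5) = 10^(0.44/2.5) = 10^0.176 = 1.500.

1.50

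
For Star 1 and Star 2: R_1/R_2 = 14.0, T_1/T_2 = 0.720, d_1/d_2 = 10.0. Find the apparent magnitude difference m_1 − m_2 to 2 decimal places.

0.70

L_1/L_2 = (14.0)²(0.720)⁴ = 52.67.
F_1/F_2 = (L_1/L_2)/(d_1/d_2)² = 52.67/100.0 = 0.5267.
m_1 − m_2 = −2.5 log₁₀(0.5267) = 0.70.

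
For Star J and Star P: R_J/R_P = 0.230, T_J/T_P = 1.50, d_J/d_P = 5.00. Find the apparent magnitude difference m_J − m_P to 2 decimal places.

4.93

L_J/L_P = (0.230)²(1.50)⁴ = 0.2678.
F_J/F_P = (L_J/L_P)/(d_J/d_P)² = 0.2678/25.00 = 0.01071.
m_J − m_P = −2.5 log₁₀(0.01071) = 4.93.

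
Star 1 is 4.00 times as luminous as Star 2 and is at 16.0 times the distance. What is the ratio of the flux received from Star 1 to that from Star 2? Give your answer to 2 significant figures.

F = L/(4πd²), so F_1/F_2 = (L_1/L_2) / (d_1/d_2)²
= 4.00 / (16.0)² = 4.00 / 256.0 = 0.01562.

0.016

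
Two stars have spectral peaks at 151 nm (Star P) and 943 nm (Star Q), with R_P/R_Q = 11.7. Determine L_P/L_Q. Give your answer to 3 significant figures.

Wien's law gives T ∝ 1/λ_max, so T_P/T_Q = λ_Q/λ_P = 943/151 = 6.245.
Then L ∝ R²T⁴ gives L_P/L_Q = (11.7)² × (6.245)⁴ = 136.9 × 1521 = 2.082×10^5.

2.08×10^5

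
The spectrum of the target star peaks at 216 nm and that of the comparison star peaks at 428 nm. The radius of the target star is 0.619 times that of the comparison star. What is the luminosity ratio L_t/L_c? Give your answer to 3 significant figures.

Wien's law gives T ∝ 1/λ_max, so T_t/T_c = λ_c/λ_t = 428/216 = 1.981.
Then L ∝ R²T⁴ gives L_t/L_c = (0.619)² × (1.981)⁴ = 0.3832 × 15.42 = 5.907.

5.91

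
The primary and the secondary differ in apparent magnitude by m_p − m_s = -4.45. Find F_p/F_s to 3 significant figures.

60.3

F_p/F_s = 10^(−(m_p − m_s)/2.5) = 10^(4.45/2.5) = 10^1.780 = 60.26.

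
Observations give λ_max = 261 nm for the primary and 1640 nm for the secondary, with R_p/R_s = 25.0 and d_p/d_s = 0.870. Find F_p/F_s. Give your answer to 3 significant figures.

1.29×10^6

Wien's law: T_p/T_s = λ_s/λ_p = 1640/261 = 6.284.
L_p/L_s = (R_p/R_s)²(T_p/T_s)⁴ = (25.0)²(6.284)⁴ = 9.743×10^5.
F_p/F_s = (L_p/L_s)/(d_p/d_s)² = 9.743×10^5/(0.870)² = 1.287×10^6.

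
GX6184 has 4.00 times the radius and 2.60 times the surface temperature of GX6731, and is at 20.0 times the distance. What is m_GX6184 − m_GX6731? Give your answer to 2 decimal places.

-0.65

L_GX6184/L_GX6731 = (4.00)²(2.60)⁴ = 731.2.
F_GX6184/F_GX6731 = (L_GX6184/L_GX6731)/(d_GX6184/d_GX6731)² = 731.2/400.0 = 1.828.
m_GX6184 − m_GX6731 = −2.5 log₁₀(1.828) = -0.65.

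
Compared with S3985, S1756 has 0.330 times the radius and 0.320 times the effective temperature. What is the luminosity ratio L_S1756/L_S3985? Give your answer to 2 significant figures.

0.0011

From the Stefan–Boltzmann law, L ∝ R²T⁴, so
L_S1756/L_S3985 = (R_S1756/R_S3985)² (T_S1756/T_S3985)⁴ = (0.330)² × (0.320)⁴ = 0.1089 × 0.01049 = 0.001142.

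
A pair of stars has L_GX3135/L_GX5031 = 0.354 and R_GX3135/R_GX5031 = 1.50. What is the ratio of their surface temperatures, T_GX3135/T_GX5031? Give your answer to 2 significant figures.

L ∝ R²T⁴ gives T ∝ (L/R²)^(1/4), so
T_GX3135/T_GX5031 = (0.354 / 1.50²)^(1/4) = (0.1573)^(1/4) = 0.6298.

0.63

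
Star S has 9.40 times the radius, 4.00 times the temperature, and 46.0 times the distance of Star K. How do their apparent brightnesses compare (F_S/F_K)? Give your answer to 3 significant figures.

L_S/L_K = (R_S/R_K)²(T_S/T_K)⁴ = (9.40)² × (4.00)⁴ = 2.262×10^4.
F_S/F_K = (L_S/L_K)/(d_S/d_K)² = 2.262×10^4 / (46.0)² = 10.69.

10.7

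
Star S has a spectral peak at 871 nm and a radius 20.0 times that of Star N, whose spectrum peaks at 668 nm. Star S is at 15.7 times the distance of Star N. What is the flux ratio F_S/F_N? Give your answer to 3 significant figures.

0.561

Wien's law: T_S/T_N = λ_N/λ_S = 668/871 = 0.7669.
L_S/L_N = (R_S/R_N)²(T_S/T_N)⁴ = (20.0)²(0.7669)⁴ = 138.4.
F_S/F_N = (L_S/L_N)/(d_S/d_N)² = 138.4/(15.7)² = 0.5614.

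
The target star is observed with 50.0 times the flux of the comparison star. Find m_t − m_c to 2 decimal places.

-4.25

m_t − m_c = −2.5 log₁₀(F_t/F_c) = −2.5 log₁₀(50.0) = −2.5 × (1.699) = -4.247.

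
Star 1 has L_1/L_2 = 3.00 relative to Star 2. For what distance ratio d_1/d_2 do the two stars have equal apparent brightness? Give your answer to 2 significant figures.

1.7

Equal flux requires L_1/d_1² = L_2/d_2², so d_1/d_2 = √(L_1/L_2)
= √(3.00) = 1.732.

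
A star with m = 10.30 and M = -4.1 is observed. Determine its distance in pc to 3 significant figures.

7.59×10^3 pc

m − M = 5 log₁₀(d/10 pc)
10.30 − (-4.1) = 14.40 = 5 log₁₀(d/10)
d = 10 × 10^(14.40/5) = 10 × 10^2.880 = 7586 pc.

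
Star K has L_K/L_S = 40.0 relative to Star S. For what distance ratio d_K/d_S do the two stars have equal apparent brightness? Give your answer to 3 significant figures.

Equal flux requires L_K/d_K² = L_S/d_S², so d_K/d_S = √(L_K/L_S)
= √(40.0) = 6.325.

6.32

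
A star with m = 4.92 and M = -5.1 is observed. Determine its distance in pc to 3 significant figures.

m − M = 5 log₁₀(d/10 pc)
4.92 − (-5.1) = 10.02 = 5 log₁₀(d/10)
d = 10 × 10^(10.02/5) = 10 × 10^2.004 = 1009 pc.

1.01×10^3 pc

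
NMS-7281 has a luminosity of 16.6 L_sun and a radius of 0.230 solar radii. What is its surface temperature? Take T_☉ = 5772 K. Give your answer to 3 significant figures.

T/T_☉ = (L/L_☉)^(1/4) / (R/R_☉)^(1/2)
T = 5772 × (16.6)^(1/4) / √(0.230) = 5772 × 2.018 / 0.4796 = 2.429×10^4 K.

2.43×10^4 K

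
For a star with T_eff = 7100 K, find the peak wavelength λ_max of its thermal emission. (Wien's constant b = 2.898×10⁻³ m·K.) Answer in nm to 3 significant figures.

408 nm

λ_max = b/T = 2.898×10⁻³ / 7100 = 4.08×10^-7 m = 408.2 nm.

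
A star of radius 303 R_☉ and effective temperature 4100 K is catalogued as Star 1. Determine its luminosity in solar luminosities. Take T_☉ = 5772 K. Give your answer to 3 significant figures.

2.34×10^4 solar luminosities

L/L_☉ = (R/R_☉)² (T/T_☉)⁴ = (303)² × (4100/5772)⁴
       = 9.181×10^4 × (0.7103)⁴ = 9.181×10^4 × 0.2546 = 2.337×10^4.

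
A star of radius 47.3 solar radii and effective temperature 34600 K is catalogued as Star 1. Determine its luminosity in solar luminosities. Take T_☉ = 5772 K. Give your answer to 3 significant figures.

L/L_☉ = (R/R_☉)² (T/T_☉)⁴ = (47.3)² × (34600/5772)⁴
       = 2237 × (5.994)⁴ = 2237 × 1291 = 2.889×10^6.

2.89×10^6 solar luminosities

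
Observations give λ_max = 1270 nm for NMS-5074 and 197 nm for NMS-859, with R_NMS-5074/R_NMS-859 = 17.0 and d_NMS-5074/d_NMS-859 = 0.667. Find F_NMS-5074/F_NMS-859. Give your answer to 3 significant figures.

Wien's law: T_NMS-5074/T_NMS-859 = λ_NMS-859/λ_NMS-5074 = 197/1270 = 0.1551.
L_NMS-5074/L_NMS-859 = (R_NMS-5074/R_NMS-859)²(T_NMS-5074/T_NMS-859)⁴ = (17.0)²(0.1551)⁴ = 0.1673.
F_NMS-5074/F_NMS-859 = (L_NMS-5074/L_NMS-859)/(d_NMS-5074/d_NMS-859)² = 0.1673/(0.667)² = 0.3761.

0.376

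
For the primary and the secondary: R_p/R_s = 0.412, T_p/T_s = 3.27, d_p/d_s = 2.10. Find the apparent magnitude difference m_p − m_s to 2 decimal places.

-1.61

L_p/L_s = (0.412)²(3.27)⁴ = 19.41.
F_p/F_s = (L_p/L_s)/(d_p/d_s)² = 19.41/4.410 = 4.401.
m_p − m_s = −2.5 log₁₀(4.401) = -1.61.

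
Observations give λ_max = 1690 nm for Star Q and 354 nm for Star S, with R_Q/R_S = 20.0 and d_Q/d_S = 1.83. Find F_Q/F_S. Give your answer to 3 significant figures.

Wien's law: T_Q/T_S = λ_S/λ_Q = 354/1690 = 0.2095.
L_Q/L_S = (R_Q/R_S)²(T_Q/T_S)⁴ = (20.0)²(0.2095)⁴ = 0.7701.
F_Q/F_S = (L_Q/L_S)/(d_Q/d_S)² = 0.7701/(1.83)² = 0.2299.

0.230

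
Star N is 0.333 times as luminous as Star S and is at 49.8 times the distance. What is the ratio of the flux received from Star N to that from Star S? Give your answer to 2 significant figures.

F = L/(4πd²), so F_N/F_S = (L_N/L_S) / (d_N/d_S)²
= 0.333 / (49.8)² = 0.333 / 2480 = 1.343×10^-4.

1.3×10^-4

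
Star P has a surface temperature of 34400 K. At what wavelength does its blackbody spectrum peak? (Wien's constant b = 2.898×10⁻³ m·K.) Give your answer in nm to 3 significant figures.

λ_max = b/T = 2.898×10⁻³ / 34400 = 8.42×10^-8 m = 84.24 nm.

84.2 nm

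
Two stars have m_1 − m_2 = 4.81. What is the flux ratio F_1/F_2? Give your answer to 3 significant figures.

0.0119

F_1/F_2 = 10^(−(m_1 − m_2)/2.5) = 10^(-4.81/2.5) = 10^-1.924 = 0.01191.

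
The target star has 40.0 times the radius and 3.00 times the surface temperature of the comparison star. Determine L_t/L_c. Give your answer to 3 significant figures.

From the Stefan–Boltzmann law, L ∝ R²T⁴, so
L_t/L_c = (R_t/R_c)² (T_t/T_c)⁴ = (40.0)² × (3.00)⁴ = 1600 × 81.00 = 1.296×10^5.

1.30×10^5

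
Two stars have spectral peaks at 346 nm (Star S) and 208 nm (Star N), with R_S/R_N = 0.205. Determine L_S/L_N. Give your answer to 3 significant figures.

Wien's law gives T ∝ 1/λ_max, so T_S/T_N = λ_N/λ_S = 208/346 = 0.6012.
Then L ∝ R²T⁴ gives L_S/L_N = (0.205)² × (0.6012)⁴ = 0.04202 × 0.1306 = 0.005489.

0.00549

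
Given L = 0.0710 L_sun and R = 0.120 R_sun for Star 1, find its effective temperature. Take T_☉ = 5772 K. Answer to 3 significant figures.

T/T_☉ = (L/L_☉)^(1/4) / (R/R_☉)^(1/2)
T = 5772 × (0.0710)^(1/4) / √(0.120) = 5772 × 0.5162 / 0.3464 = 8601 K.

8.60×10^3 K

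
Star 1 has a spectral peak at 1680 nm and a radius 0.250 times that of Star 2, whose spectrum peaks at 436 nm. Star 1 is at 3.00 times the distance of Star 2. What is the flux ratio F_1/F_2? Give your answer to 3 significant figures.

3.15×10^-5

Wien's law: T_1/T_2 = λ_2/λ_1 = 436/1680 = 0.2595.
L_1/L_2 = (R_1/R_2)²(T_1/T_2)⁴ = (0.250)²(0.2595)⁴ = 2.835×10^-4.
F_1/F_2 = (L_1/L_2)/(d_1/d_2)² = 2.835×10^-4/(3.00)² = 3.150×10^-5.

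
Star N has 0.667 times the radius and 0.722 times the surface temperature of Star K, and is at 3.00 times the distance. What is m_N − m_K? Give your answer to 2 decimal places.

L_N/L_K = (0.667)²(0.722)⁴ = 0.1209.
F_N/F_K = (L_N/L_K)/(d_N/d_K)² = 0.1209/9.000 = 0.01343.
m_N − m_K = −2.5 log₁₀(0.01343) = 4.68.

4.68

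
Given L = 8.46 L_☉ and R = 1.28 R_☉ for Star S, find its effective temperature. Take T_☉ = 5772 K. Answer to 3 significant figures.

T/T_☉ = (L/L_☉)^(1/4) / (R/R_☉)^(1/2)
T = 5772 × (8.46)^(1/4) / √(1.28) = 5772 × 1.705 / 1.131 = 8701 K.

8.70×10^3 K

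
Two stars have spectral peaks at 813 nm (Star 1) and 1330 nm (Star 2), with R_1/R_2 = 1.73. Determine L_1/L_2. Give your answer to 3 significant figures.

Wien's law gives T ∝ 1/λ_max, so T_1/T_2 = λ_2/λ_1 = 1330/813 = 1.636.
Then L ∝ R²T⁴ gives L_1/L_2 = (1.73)² × (1.636)⁴ = 2.993 × 7.162 = 21.44.

21.4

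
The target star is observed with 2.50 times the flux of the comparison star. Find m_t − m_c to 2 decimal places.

m_t − m_c = −2.5 log₁₀(F_t/F_c) = −2.5 log₁₀(2.50) = −2.5 × (0.398) = -0.995.

-0.99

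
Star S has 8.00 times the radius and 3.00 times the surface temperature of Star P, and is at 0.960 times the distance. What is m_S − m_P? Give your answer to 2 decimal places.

L_S/L_P = (8.00)²(3.00)⁴ = 5184.
F_S/F_P = (L_S/L_P)/(d_S/d_P)² = 5184/0.9216 = 5625.
m_S − m_P = −2.5 log₁₀(5625) = -9.38.

-9.38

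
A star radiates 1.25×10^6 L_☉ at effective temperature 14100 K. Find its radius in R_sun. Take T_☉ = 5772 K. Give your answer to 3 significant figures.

187 R_sun

R/R_☉ = √(L/L_☉) / (T/T_☉)² = √(1.25×10^6) / (2.443)²
       = 1118 / 5.967 = 187.4.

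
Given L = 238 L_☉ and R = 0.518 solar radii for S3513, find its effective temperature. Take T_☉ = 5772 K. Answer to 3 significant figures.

3.15×10^4 K

T/T_☉ = (L/L_☉)^(1/4) / (R/R_☉)^(1/2)
T = 5772 × (238)^(1/4) / √(0.518) = 5772 × 3.928 / 0.7197 = 3.150×10^4 K.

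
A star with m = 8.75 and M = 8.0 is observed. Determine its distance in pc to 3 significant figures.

m − M = 5 log₁₀(d/10 pc)
8.75 − (8.0) = 0.75 = 5 log₁₀(d/10)
d = 10 × 10^(0.75/5) = 10 × 10^0.150 = 14.13 pc.

14.1 pc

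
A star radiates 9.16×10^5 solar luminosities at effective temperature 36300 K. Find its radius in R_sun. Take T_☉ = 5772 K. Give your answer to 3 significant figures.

24.2 R_sun

R/R_☉ = √(L/L_☉) / (T/T_☉)² = √(9.16×10^5) / (6.289)²
       = 957.1 / 39.55 = 24.20.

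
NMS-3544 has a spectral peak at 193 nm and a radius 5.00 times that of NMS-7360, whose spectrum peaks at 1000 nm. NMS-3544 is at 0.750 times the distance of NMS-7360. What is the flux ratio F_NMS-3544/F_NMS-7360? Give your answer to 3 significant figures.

3.20×10^4

Wien's law: T_NMS-3544/T_NMS-7360 = λ_NMS-7360/λ_NMS-3544 = 1000/193 = 5.181.
L_NMS-3544/L_NMS-7360 = (R_NMS-3544/R_NMS-7360)²(T_NMS-3544/T_NMS-7360)⁴ = (5.00)²(5.181)⁴ = 1.802×10^4.
F_NMS-3544/F_NMS-7360 = (L_NMS-3544/L_NMS-7360)/(d_NMS-3544/d_NMS-7360)² = 1.802×10^4/(0.750)² = 3.203×10^4.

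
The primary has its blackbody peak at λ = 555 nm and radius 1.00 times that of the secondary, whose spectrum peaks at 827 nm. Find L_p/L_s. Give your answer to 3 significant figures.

4.93

Wien's law gives T ∝ 1/λ_max, so T_p/T_s = λ_s/λ_p = 827/555 = 1.490.
Then L ∝ R²T⁴ gives L_p/L_s = (1.00)² × (1.490)⁴ = 1.000 × 4.930 = 4.930.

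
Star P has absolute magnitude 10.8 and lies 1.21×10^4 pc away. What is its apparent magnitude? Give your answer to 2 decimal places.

m = M + 5 log₁₀(d/10 pc) = 10.8 + 5 log₁₀(1.21×10^4/10)
  = 10.8 + 5 × 3.083 = 10.8 + 15.41 = 26.21.

26.21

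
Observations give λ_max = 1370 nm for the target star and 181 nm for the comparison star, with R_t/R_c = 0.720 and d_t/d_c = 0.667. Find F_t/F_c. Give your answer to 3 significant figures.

3.55×10^-4

Wien's law: T_t/T_c = λ_c/λ_t = 181/1370 = 0.1321.
L_t/L_c = (R_t/R_c)²(T_t/T_c)⁴ = (0.720)²(0.1321)⁴ = 1.579×10^-4.
F_t/F_c = (L_t/L_c)/(d_t/d_c)² = 1.579×10^-4/(0.667)² = 3.550×10^-4.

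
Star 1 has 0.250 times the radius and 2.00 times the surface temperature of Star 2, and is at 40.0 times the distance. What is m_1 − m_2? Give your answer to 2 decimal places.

8.01

L_1/L_2 = (0.250)²(2.00)⁴ = 1.000.
F_1/F_2 = (L_1/L_2)/(d_1/d_2)² = 1.000/1600 = 6.250×10^-4.
m_1 − m_2 = −2.5 log₁₀(6.250×10^-4) = 8.01.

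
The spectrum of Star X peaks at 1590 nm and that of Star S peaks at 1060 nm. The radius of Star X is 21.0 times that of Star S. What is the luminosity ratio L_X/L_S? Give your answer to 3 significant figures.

87.1

Wien's law gives T ∝ 1/λ_max, so T_X/T_S = λ_S/λ_X = 1060/1590 = 0.6667.
Then L ∝ R²T⁴ gives L_X/L_S = (21.0)² × (0.6667)⁴ = 441.0 × 0.1975 = 87.11.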